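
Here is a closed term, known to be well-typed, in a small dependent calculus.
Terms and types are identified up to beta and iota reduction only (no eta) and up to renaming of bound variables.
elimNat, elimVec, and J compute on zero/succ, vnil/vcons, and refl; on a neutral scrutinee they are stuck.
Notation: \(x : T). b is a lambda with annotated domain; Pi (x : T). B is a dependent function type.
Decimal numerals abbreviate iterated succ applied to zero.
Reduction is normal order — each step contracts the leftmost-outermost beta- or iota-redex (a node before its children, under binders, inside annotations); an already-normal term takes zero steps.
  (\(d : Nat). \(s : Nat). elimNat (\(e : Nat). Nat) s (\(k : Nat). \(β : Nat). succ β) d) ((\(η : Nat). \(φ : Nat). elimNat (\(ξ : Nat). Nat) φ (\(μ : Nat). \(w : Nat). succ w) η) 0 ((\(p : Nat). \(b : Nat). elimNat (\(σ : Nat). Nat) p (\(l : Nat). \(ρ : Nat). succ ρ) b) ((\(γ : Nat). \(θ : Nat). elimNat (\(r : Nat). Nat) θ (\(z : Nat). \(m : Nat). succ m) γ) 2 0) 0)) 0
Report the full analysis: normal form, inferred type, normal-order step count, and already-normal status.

resulting normal form:
  2
the term's type:
  Nat
reduction steps (normal order): 24
already normal: no
first redex: a beta-redex


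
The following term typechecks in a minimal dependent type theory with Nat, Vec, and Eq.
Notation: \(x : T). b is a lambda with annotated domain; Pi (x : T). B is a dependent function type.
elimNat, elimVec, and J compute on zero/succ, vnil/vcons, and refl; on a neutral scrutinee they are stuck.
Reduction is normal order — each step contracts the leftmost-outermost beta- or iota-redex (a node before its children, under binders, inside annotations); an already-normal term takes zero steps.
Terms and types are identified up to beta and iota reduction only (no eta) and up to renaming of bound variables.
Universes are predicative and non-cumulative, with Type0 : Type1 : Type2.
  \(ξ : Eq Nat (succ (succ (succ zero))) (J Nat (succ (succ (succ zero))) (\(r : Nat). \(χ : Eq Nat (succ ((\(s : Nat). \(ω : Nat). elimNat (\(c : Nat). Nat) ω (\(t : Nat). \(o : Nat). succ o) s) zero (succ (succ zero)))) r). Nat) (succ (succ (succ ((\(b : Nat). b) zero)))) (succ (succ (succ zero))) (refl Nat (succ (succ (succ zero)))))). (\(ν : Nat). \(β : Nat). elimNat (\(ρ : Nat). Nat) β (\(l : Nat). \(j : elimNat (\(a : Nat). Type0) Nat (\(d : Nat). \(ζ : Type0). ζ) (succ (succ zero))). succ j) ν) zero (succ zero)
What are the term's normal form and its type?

reduced normal form:
  \(ξ : Eq Nat (succ (succ (succ zero))) (succ (succ (succ zero)))). succ zero
type:
  Pi (ξ : Eq Nat (succ (succ (succ zero))) (succ (succ (succ zero)))). Nat


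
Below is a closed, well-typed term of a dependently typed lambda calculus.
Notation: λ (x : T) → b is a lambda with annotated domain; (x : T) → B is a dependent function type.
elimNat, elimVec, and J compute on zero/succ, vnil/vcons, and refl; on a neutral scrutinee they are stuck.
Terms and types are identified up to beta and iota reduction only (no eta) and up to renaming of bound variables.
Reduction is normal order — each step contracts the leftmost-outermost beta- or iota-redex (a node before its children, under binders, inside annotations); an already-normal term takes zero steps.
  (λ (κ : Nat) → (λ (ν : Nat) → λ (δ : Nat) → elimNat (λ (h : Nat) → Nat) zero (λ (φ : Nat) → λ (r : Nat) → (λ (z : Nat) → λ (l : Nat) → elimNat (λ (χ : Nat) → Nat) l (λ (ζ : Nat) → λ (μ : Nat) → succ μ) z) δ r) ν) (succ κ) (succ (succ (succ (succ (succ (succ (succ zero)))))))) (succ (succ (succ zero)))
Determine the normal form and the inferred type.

normal form:
  succ (succ (succ (succ (succ (succ (succ (succ (succ (succ (succ (succ (succ (succ (succ (succ (succ (succ (succ (succ (succ (succ (succ (succ (succ (succ (succ (succ zero)))))))))))))))))))))))))))
the term's type:
  Nat
observation: reduction starts at a beta-redex, and 112 normal-order steps reach the normal form.


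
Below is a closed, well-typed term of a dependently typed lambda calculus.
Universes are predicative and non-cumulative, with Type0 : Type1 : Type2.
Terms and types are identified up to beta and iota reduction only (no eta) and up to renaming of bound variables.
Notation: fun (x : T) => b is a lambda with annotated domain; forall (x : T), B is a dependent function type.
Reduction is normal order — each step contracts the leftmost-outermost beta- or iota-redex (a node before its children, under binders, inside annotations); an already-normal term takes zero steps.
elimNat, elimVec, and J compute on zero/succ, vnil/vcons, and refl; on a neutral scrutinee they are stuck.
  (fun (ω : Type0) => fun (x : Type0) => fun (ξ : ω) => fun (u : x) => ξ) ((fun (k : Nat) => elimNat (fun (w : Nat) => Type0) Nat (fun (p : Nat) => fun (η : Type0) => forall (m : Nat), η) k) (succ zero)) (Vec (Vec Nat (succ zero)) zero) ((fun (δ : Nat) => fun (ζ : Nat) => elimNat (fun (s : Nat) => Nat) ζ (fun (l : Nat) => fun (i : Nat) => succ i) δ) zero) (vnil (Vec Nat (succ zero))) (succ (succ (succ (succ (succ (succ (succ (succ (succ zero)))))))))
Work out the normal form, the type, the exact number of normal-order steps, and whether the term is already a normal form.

normal form:
  succ (succ (succ (succ (succ (succ (succ (succ (succ zero))))))))
inferred type:
  Nat
reduction steps (normal order): 7
term was already normal: no
first redex: a beta-redex


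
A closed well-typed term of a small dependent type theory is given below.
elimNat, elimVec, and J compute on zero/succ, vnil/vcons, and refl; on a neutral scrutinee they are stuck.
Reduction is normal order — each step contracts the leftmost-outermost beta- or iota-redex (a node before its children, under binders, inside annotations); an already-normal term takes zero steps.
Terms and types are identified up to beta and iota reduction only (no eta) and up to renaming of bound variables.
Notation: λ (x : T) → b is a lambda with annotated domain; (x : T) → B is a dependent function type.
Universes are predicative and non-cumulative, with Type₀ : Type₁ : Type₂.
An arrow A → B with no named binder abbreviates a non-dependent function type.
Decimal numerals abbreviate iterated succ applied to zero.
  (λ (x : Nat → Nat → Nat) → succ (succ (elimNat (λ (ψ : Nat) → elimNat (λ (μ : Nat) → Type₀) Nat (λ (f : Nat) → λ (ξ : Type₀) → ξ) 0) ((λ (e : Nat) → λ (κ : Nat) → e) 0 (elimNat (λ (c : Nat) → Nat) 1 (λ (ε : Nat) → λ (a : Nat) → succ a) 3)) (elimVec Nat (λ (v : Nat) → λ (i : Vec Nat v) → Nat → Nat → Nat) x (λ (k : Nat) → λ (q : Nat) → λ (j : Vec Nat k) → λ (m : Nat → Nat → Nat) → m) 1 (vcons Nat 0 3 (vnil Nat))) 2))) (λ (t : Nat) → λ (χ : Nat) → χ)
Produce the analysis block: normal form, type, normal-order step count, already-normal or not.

normal form:
  2
inferred type:
  Nat
normal-order step count: 22
already normal: no
first contracted redex: a beta-redex


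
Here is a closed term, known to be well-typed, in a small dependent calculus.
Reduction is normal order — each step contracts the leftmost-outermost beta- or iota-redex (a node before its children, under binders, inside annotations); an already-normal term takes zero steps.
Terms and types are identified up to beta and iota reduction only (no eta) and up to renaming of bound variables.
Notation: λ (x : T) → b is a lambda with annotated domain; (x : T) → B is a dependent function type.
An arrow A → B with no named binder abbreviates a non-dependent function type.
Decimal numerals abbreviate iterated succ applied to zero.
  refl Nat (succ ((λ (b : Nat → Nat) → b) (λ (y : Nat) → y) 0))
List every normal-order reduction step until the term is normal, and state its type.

normal-order reduction:
  refl Nat (succ ((λ (b : Nat → Nat) → b) (λ (y : Nat) → y) 0))
  ~> refl Nat (succ ((λ (b : Nat) → b) 0))
  ~> refl Nat 1
type:
  Eq Nat 1 1


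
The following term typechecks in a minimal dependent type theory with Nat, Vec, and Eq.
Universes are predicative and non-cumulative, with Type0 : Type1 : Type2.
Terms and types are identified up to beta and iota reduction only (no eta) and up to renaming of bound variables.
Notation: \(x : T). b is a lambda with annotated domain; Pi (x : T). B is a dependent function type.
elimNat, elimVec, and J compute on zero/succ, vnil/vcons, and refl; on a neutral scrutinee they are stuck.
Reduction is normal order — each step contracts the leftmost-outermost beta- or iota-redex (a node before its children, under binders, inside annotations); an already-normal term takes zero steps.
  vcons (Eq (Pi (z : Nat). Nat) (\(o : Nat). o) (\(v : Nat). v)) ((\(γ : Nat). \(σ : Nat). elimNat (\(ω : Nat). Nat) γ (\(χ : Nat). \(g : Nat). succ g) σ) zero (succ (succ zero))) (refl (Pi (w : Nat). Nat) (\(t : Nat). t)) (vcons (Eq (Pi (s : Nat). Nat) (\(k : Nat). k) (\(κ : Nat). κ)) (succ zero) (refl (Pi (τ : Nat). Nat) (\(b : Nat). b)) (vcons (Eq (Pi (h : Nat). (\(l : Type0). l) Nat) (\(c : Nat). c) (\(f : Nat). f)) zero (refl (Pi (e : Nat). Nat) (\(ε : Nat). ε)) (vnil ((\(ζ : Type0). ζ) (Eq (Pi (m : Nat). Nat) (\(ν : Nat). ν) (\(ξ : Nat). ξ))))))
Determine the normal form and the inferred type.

resulting normal form:
  vcons (Eq (Pi (z : Nat). Nat) (\(o : Nat). o) (\(v : Nat). v)) (succ (succ zero)) (refl (Pi (γ : Nat). Nat) (\(σ : Nat). σ)) (vcons (Eq (Pi (ω : Nat). Nat) (\(χ : Nat). χ) (\(g : Nat). g)) (succ zero) (refl (Pi (w : Nat). Nat) (\(t : Nat). t)) (vcons (Eq (Pi (s : Nat). Nat) (\(k : Nat). k) (\(κ : Nat). κ)) zero (refl (Pi (τ : Nat). Nat) (\(b : Nat). b)) (vnil (Eq (Pi (h : Nat). Nat) (\(l : Nat). l) (\(c : Nat). c)))))
the term's type:
  Vec (Eq (Pi (z : Nat). Nat) (\(o : Nat). o) (\(v : Nat). v)) (succ (succ (succ zero)))


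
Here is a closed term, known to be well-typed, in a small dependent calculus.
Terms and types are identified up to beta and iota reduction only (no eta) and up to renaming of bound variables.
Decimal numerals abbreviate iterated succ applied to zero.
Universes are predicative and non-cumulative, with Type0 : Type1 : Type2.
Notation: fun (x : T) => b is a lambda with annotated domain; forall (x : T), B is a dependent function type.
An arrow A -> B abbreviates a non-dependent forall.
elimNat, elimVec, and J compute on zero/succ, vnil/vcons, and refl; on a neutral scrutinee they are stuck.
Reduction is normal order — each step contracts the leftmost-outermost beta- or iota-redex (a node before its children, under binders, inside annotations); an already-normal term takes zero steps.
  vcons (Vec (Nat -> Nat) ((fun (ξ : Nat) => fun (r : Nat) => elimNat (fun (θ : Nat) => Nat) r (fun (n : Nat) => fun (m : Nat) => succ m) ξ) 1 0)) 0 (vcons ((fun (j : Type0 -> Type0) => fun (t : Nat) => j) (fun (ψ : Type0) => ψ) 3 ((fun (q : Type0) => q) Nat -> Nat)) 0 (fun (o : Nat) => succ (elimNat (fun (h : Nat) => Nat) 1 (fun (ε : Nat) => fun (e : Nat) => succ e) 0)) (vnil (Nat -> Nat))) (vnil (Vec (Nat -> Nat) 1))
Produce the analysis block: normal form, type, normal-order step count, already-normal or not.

normal form:
  vcons (Vec (Nat -> Nat) 1) 0 (vcons (Nat -> Nat) 0 (fun (ξ : Nat) => 2) (vnil (Nat -> Nat))) (vnil (Vec (Nat -> Nat) 1))
type:
  Vec (Vec (Nat -> Nat) 1) 1
reduction steps (normal order): 11
already normal: no
first contracted redex: a beta-redex


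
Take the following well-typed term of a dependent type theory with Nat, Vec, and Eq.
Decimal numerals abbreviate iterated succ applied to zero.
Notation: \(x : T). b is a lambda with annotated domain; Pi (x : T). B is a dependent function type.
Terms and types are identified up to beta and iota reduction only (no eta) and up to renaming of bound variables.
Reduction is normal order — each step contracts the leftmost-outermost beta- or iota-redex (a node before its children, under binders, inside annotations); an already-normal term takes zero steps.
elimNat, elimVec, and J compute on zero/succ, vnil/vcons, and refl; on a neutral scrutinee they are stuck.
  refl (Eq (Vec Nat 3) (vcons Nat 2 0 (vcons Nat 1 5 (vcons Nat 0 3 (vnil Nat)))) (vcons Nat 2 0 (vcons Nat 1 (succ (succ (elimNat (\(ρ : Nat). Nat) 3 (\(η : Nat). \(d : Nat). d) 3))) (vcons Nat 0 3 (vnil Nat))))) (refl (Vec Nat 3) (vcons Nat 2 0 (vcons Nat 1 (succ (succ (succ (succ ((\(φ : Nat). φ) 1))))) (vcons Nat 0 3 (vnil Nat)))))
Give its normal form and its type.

reduced normal form:
  refl (Eq (Vec Nat 3) (vcons Nat 2 0 (vcons Nat 1 5 (vcons Nat 0 3 (vnil Nat)))) (vcons Nat 2 0 (vcons Nat 1 5 (vcons Nat 0 3 (vnil Nat))))) (refl (Vec Nat 3) (vcons Nat 2 0 (vcons Nat 1 5 (vcons Nat 0 3 (vnil Nat)))))
inferred type:
  Eq (Eq (Vec Nat 3) (vcons Nat 2 0 (vcons Nat 1 5 (vcons Nat 0 3 (vnil Nat)))) (vcons Nat 2 0 (vcons Nat 1 5 (vcons Nat 0 3 (vnil Nat))))) (refl (Vec Nat 3) (vcons Nat 2 0 (vcons Nat 1 5 (vcons Nat 0 3 (vnil Nat))))) (refl (Vec Nat 3) (vcons Nat 2 0 (vcons Nat 1 5 (vcons Nat 0 3 (vnil Nat)))))
observation: the first redex contracted is an elimNat iota-redex; the normal form is reached in 11 normal-order steps.


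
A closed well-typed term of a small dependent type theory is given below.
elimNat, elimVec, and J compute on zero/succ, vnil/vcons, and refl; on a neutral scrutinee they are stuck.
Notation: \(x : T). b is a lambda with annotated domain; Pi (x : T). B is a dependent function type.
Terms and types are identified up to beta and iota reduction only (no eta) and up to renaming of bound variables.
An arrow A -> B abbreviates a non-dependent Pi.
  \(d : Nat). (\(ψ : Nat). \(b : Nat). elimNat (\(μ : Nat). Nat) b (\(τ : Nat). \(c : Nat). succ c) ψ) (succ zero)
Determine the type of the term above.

the term's type:
  Nat -> Nat -> Nat


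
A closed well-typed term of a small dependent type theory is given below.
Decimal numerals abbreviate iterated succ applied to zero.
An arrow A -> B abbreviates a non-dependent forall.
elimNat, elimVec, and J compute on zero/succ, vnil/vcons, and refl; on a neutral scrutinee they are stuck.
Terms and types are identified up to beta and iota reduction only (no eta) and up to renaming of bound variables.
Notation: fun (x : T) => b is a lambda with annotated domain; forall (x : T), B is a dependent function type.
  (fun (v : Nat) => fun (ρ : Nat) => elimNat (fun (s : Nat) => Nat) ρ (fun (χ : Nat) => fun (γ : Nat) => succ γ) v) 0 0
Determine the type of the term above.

the term's type:
  Nat


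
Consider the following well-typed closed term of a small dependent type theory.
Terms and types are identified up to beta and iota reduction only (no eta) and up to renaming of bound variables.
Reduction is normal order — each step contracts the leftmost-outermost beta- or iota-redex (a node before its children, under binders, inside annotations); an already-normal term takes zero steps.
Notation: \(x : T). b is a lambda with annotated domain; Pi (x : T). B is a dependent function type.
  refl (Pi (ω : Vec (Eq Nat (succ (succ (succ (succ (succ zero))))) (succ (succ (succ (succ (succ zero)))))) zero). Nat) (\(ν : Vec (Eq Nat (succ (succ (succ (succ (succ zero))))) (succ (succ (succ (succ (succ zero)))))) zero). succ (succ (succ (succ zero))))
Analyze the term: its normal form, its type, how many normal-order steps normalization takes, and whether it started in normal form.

normal form:
  refl (Pi (ω : Vec (Eq Nat (succ (succ (succ (succ (succ zero))))) (succ (succ (succ (succ (succ zero)))))) zero). Nat) (\(ν : Vec (Eq Nat (succ (succ (succ (succ (succ zero))))) (succ (succ (succ (succ (succ zero)))))) zero). succ (succ (succ (succ zero))))
type:
  Eq (Pi (ω : Vec (Eq Nat (succ (succ (succ (succ (succ zero))))) (succ (succ (succ (succ (succ zero)))))) zero). Nat) (\(ν : Vec (Eq Nat (succ (succ (succ (succ (succ zero))))) (succ (succ (succ (succ (succ zero)))))) zero). succ (succ (succ (succ zero)))) (\(μ : Vec (Eq Nat (succ (succ (succ (succ (succ zero))))) (succ (succ (succ (succ (succ zero)))))) zero). succ (succ (succ (succ zero))))
steps to reach normal form (normal order): 0
term was already normal: yes


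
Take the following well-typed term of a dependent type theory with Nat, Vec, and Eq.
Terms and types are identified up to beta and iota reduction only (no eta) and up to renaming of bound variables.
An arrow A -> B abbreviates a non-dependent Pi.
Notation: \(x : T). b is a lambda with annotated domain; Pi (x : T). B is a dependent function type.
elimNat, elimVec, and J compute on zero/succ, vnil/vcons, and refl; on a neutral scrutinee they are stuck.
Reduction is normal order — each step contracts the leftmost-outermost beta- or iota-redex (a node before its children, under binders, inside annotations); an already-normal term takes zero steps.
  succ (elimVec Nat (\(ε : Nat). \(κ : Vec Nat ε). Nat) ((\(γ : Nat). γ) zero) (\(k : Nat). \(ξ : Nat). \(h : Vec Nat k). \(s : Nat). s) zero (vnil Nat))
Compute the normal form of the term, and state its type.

normal form:
  succ zero
type:
  Nat
observation: the leftmost-outermost redex is an elimVec iota-redex, and normalization takes 2 steps.


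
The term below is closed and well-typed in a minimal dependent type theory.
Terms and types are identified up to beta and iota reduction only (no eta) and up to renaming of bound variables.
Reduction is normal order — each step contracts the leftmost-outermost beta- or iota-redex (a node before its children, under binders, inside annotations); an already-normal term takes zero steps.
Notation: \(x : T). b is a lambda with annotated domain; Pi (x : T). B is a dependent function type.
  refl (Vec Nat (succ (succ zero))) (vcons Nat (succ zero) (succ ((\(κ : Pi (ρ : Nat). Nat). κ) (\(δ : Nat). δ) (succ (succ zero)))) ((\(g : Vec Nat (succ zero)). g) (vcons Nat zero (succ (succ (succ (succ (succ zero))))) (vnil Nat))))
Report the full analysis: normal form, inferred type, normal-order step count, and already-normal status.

reduced normal form:
  refl (Vec Nat (succ (succ zero))) (vcons Nat (succ zero) (succ (succ (succ zero))) (vcons Nat zero (succ (succ (succ (succ (succ zero))))) (vnil Nat)))
type:
  Eq (Vec Nat (succ (succ zero))) (vcons Nat (succ zero) (succ (succ (succ zero))) (vcons Nat zero (succ (succ (succ (succ (succ zero))))) (vnil Nat))) (vcons Nat (succ zero) (succ (succ (succ zero))) (vcons Nat zero (succ (succ (succ (succ (succ zero))))) (vnil Nat)))
steps to reach normal form (normal order): 3
already normal: no
first redex: a beta-redex


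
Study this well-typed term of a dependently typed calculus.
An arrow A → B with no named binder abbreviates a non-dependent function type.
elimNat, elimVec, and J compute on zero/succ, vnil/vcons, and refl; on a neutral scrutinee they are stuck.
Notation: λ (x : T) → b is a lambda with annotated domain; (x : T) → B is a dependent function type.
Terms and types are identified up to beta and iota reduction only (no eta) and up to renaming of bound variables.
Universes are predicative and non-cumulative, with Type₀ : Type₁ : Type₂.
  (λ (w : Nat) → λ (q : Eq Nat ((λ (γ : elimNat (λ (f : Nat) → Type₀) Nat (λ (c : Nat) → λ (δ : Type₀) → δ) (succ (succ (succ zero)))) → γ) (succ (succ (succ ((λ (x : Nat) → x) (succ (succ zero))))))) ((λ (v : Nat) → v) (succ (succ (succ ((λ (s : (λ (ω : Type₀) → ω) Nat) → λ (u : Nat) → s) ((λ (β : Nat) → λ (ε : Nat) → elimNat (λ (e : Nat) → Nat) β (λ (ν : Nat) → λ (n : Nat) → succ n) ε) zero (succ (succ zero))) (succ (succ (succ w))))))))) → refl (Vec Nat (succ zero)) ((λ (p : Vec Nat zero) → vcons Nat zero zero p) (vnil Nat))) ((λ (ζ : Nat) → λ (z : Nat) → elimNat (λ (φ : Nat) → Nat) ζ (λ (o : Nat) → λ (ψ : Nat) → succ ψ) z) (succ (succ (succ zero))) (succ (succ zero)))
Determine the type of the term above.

type:
  Eq Nat (succ (succ (succ (succ (succ zero))))) (succ (succ (succ (succ (succ zero))))) → Eq (Vec Nat (succ zero)) (vcons Nat zero zero (vnil Nat)) (vcons Nat zero zero (vnil Nat))


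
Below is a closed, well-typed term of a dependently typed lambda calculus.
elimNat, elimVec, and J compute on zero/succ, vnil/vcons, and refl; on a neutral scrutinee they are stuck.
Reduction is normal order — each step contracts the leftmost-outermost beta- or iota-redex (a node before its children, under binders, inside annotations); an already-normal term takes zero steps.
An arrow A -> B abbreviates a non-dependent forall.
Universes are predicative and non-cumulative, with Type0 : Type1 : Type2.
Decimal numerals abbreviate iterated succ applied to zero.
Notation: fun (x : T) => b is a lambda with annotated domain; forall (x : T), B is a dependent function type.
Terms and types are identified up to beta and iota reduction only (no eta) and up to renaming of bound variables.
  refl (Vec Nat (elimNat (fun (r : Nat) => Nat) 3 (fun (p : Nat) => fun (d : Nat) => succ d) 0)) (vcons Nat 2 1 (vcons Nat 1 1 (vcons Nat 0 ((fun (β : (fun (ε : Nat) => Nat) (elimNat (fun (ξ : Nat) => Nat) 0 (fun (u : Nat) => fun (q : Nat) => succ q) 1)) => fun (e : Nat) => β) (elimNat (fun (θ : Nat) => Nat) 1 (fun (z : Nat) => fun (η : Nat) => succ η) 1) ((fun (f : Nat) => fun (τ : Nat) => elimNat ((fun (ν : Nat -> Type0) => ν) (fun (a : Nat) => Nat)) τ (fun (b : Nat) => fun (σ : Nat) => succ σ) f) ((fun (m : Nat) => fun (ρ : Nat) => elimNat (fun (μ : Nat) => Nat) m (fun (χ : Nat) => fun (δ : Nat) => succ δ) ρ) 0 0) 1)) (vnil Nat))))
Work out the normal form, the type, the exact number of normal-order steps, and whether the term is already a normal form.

reduced normal form:
  refl (Vec Nat 3) (vcons Nat 2 1 (vcons Nat 1 1 (vcons Nat 0 2 (vnil Nat))))
inferred type:
  Eq (Vec Nat 3) (vcons Nat 2 1 (vcons Nat 1 1 (vcons Nat 0 2 (vnil Nat)))) (vcons Nat 2 1 (vcons Nat 1 1 (vcons Nat 0 2 (vnil Nat))))
normal-order step count: 7
term was already normal: no
first redex: an elimNat iota-redex


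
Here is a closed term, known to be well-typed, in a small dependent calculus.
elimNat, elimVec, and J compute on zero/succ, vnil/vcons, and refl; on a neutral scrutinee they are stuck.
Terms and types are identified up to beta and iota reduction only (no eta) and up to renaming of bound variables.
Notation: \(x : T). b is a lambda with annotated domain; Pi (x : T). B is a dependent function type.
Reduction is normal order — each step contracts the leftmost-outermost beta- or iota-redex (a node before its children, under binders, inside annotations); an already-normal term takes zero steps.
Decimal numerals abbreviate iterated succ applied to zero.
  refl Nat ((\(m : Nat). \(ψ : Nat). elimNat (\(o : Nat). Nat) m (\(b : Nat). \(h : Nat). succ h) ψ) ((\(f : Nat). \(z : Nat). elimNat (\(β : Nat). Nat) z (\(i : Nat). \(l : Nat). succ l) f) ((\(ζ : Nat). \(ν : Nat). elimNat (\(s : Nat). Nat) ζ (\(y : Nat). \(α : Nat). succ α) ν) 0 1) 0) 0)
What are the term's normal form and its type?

reduced normal form:
  refl Nat 1
inferred type:
  Eq Nat 1 1


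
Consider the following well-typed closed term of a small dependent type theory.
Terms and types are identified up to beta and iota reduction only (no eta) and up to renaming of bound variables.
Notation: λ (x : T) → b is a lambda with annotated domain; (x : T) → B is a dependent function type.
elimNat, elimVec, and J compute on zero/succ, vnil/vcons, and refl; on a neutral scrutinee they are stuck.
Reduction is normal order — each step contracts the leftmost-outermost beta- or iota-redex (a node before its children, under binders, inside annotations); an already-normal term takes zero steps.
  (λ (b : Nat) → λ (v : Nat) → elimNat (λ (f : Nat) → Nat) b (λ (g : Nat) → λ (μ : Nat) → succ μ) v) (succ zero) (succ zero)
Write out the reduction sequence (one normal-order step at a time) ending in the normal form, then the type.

reduction (normal order):
  (λ (b : Nat) → λ (v : Nat) → elimNat (λ (f : Nat) → Nat) b (λ (g : Nat) → λ (μ : Nat) → succ μ) v) (succ zero) (succ zero)
  ~> (λ (b : Nat) → elimNat (λ (v : Nat) → Nat) (succ zero) (λ (f : Nat) → λ (g : Nat) → succ g) b) (succ zero)
  ~> elimNat (λ (b : Nat) → Nat) (succ zero) (λ (v : Nat) → λ (f : Nat) → succ f) (succ zero)
  ~> (λ (b : Nat) → λ (v : Nat) → succ v) zero (elimNat (λ (f : Nat) → Nat) (succ zero) (λ (g : Nat) → λ (μ : Nat) → succ μ) zero)
  ~> (λ (b : Nat) → succ b) (elimNat (λ (v : Nat) → Nat) (succ zero) (λ (f : Nat) → λ (g : Nat) → succ g) zero)
  ~> succ (elimNat (λ (b : Nat) → Nat) (succ zero) (λ (v : Nat) → λ (f : Nat) → succ f) zero)
  ~> succ (succ zero)
type:
  Nat


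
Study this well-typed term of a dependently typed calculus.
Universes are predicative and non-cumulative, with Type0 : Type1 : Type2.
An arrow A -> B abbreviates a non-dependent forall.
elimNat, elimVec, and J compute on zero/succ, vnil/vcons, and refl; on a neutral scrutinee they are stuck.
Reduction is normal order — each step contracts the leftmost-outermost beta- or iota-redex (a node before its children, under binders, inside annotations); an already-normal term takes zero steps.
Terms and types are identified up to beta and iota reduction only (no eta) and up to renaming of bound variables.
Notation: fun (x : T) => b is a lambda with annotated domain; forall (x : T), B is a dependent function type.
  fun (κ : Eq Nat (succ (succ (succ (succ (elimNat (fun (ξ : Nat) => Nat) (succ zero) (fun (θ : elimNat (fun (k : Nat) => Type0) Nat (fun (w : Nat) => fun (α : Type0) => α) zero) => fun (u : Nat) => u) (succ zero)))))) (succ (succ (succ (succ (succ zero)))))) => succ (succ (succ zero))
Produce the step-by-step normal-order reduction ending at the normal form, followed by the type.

normal-order reduction sequence:
  fun (κ : Eq Nat (succ (succ (succ (succ (elimNat (fun (ξ : Nat) => Nat) (succ zero) (fun (θ : elimNat (fun (k : Nat) => Type0) Nat (fun (w : Nat) => fun (α : Type0) => α) zero) => fun (u : Nat) => u) (succ zero)))))) (succ (succ (succ (succ (succ zero)))))) => succ (succ (succ zero))
  ~> fun (κ : Eq Nat (succ (succ (succ (succ ((fun (ξ : elimNat (fun (θ : Nat) => Type0) Nat (fun (k : Nat) => fun (w : Type0) => w) zero) => fun (α : Nat) => α) zero (elimNat (fun (u : Nat) => Nat) (succ zero) (fun (r : elimNat (fun (χ : Nat) => Type0) Nat (fun (x : Nat) => fun (a : Type0) => a) zero) => fun (ζ : Nat) => ζ) zero)))))) (succ (succ (succ (succ (succ zero)))))) => succ (succ (succ zero))
  ~> fun (κ : Eq Nat (succ (succ (succ (succ ((fun (ξ : Nat) => ξ) (elimNat (fun (θ : Nat) => Nat) (succ zero) (fun (k : elimNat (fun (w : Nat) => Type0) Nat (fun (α : Nat) => fun (u : Type0) => u) zero) => fun (r : Nat) => r) zero)))))) (succ (succ (succ (succ (succ zero)))))) => succ (succ (succ zero))
  ~> fun (κ : Eq Nat (succ (succ (succ (succ (elimNat (fun (ξ : Nat) => Nat) (succ zero) (fun (θ : elimNat (fun (k : Nat) => Type0) Nat (fun (w : Nat) => fun (α : Type0) => α) zero) => fun (u : Nat) => u) zero))))) (succ (succ (succ (succ (succ zero)))))) => succ (succ (succ zero))
  ~> fun (κ : Eq Nat (succ (succ (succ (succ (succ zero))))) (succ (succ (succ (succ (succ zero)))))) => succ (succ (succ zero))
inferred type:
  Eq Nat (succ (succ (succ (succ (succ zero))))) (succ (succ (succ (succ (succ zero))))) -> Nat


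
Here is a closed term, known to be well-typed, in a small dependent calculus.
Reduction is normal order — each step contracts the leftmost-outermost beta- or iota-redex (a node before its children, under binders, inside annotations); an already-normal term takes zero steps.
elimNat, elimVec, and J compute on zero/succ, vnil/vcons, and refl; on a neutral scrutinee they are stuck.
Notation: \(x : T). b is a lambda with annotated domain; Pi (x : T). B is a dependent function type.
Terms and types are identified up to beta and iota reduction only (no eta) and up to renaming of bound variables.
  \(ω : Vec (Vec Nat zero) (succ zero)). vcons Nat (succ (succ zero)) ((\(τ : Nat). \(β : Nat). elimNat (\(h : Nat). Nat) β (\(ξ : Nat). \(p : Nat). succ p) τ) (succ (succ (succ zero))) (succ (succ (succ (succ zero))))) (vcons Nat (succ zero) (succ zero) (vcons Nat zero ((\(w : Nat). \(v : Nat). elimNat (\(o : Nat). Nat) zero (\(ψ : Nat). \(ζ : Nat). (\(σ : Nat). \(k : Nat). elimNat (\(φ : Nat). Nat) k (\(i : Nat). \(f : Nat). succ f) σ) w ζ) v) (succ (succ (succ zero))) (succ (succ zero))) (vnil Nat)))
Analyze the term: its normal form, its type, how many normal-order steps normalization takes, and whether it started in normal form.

reduced normal form:
  \(ω : Vec (Vec Nat zero) (succ zero)). vcons Nat (succ (succ zero)) (succ (succ (succ (succ (succ (succ (succ zero))))))) (vcons Nat (succ zero) (succ zero) (vcons Nat zero (succ (succ (succ (succ (succ (succ zero)))))) (vnil Nat)))
type:
  Pi (ω : Vec (Vec Nat zero) (succ zero)). Vec Nat (succ (succ (succ zero)))
normal-order step count: 45
already normal: no
first contracted redex: a beta-redex


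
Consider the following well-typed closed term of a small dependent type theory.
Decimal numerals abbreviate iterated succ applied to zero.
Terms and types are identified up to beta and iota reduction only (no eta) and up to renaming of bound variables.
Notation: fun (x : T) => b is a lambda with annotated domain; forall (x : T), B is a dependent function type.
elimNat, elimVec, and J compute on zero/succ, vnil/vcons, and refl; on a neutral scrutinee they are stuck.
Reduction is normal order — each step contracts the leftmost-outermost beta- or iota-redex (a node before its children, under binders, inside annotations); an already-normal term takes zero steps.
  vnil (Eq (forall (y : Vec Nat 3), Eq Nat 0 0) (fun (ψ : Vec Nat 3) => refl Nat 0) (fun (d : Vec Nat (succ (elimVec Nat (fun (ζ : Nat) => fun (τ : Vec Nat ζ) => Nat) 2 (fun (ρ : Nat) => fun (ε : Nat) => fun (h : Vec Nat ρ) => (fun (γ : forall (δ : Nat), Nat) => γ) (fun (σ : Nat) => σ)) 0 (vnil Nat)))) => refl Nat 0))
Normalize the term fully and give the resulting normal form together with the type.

reduced normal form:
  vnil (Eq (forall (y : Vec Nat 3), Eq Nat 0 0) (fun (ψ : Vec Nat 3) => refl Nat 0) (fun (d : Vec Nat 3) => refl Nat 0))
inferred type:
  Vec (Eq (forall (y : Vec Nat 3), Eq Nat 0 0) (fun (ψ : Vec Nat 3) => refl Nat 0) (fun (d : Vec Nat 3) => refl Nat 0)) 0


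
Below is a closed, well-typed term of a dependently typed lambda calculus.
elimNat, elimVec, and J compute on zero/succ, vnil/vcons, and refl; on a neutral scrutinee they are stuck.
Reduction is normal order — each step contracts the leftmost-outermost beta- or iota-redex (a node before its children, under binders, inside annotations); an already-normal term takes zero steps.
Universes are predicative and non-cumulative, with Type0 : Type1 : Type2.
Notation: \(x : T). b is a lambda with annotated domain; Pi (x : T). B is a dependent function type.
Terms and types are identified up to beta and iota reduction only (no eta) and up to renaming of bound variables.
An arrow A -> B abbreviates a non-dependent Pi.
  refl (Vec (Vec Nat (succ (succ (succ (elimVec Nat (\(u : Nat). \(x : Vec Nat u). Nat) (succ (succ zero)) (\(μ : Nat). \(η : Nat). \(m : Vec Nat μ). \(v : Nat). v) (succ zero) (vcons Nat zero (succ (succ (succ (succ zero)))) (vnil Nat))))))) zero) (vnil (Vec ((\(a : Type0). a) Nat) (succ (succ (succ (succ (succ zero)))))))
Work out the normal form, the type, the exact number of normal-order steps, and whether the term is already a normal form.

normal form:
  refl (Vec (Vec Nat (succ (succ (succ (succ (succ zero)))))) zero) (vnil (Vec Nat (succ (succ (succ (succ (succ zero)))))))
the term's type:
  Eq (Vec (Vec Nat (succ (succ (succ (succ (succ zero)))))) zero) (vnil (Vec Nat (succ (succ (succ (succ (succ zero))))))) (vnil (Vec Nat (succ (succ (succ (succ (succ zero)))))))
reduction steps (normal order): 7
already normal: no
first redex: an elimVec iota-redex


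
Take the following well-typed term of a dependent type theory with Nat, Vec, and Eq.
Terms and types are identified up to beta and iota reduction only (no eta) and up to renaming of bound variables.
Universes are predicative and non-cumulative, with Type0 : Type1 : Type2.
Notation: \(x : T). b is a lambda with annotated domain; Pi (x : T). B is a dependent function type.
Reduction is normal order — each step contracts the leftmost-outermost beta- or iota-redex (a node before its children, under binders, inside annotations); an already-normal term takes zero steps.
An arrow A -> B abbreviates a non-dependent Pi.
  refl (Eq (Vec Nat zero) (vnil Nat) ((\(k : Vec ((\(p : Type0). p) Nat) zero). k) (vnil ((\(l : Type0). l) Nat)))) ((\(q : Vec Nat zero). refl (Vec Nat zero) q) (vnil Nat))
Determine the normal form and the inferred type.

resulting normal form:
  refl (Eq (Vec Nat zero) (vnil Nat) (vnil Nat)) (refl (Vec Nat zero) (vnil Nat))
type:
  Eq (Eq (Vec Nat zero) (vnil Nat) (vnil Nat)) (refl (Vec Nat zero) (vnil Nat)) (refl (Vec Nat zero) (vnil Nat))
observation: reduction starts at a beta-redex, and 3 normal-order steps reach the normal form.


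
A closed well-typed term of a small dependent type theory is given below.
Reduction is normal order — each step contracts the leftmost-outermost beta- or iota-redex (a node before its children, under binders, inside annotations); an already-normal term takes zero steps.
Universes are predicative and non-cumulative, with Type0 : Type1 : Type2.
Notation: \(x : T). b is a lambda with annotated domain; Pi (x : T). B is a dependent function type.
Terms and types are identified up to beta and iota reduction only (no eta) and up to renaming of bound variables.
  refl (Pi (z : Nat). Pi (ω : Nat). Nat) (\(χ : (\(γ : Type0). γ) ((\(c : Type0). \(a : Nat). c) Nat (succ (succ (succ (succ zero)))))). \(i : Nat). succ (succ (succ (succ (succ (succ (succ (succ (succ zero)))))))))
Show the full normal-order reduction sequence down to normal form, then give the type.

normal-order reduction:
  refl (Pi (z : Nat). Pi (ω : Nat). Nat) (\(χ : (\(γ : Type0). γ) ((\(c : Type0). \(a : Nat). c) Nat (succ (succ (succ (succ zero)))))). \(i : Nat). succ (succ (succ (succ (succ (succ (succ (succ (succ zero)))))))))
  ~> refl (Pi (z : Nat). Pi (ω : Nat). Nat) (\(χ : (\(γ : Type0). \(c : Nat). γ) Nat (succ (succ (succ (succ zero))))). \(a : Nat). succ (succ (succ (succ (succ (succ (succ (succ (succ zero)))))))))
  ~> refl (Pi (z : Nat). Pi (ω : Nat). Nat) (\(χ : (\(γ : Nat). Nat) (succ (succ (succ (succ zero))))). \(c : Nat). succ (succ (succ (succ (succ (succ (succ (succ (succ zero)))))))))
  ~> refl (Pi (z : Nat). Pi (ω : Nat). Nat) (\(χ : Nat). \(γ : Nat). succ (succ (succ (succ (succ (succ (succ (succ (succ zero)))))))))
the term's type:
  Eq (Pi (z : Nat). Pi (ω : Nat). Nat) (\(χ : Nat). \(γ : Nat). succ (succ (succ (succ (succ (succ (succ (succ (succ zero))))))))) (\(c : Nat). \(a : Nat). succ (succ (succ (succ (succ (succ (succ (succ (succ zero)))))))))


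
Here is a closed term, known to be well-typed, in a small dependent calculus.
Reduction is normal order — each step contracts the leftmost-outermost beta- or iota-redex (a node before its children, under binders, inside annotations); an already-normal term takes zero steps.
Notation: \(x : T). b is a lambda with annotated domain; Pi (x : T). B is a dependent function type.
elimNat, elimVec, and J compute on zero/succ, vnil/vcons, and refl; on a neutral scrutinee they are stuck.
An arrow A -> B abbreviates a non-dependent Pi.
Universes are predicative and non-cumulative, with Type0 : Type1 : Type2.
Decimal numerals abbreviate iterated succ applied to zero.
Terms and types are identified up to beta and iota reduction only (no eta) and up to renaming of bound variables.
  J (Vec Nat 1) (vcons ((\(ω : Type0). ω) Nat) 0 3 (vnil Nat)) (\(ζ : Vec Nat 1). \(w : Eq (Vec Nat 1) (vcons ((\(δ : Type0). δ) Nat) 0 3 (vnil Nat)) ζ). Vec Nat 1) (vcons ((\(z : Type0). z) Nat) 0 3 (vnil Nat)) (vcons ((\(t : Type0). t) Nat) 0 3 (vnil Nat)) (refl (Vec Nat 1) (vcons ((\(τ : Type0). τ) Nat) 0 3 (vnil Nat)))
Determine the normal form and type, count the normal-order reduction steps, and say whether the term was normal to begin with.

normal form:
  vcons Nat 0 3 (vnil Nat)
the term's type:
  Vec Nat 1
reduction steps (normal order): 2
started in normal form: no
first contracted redex: a J iota-redex


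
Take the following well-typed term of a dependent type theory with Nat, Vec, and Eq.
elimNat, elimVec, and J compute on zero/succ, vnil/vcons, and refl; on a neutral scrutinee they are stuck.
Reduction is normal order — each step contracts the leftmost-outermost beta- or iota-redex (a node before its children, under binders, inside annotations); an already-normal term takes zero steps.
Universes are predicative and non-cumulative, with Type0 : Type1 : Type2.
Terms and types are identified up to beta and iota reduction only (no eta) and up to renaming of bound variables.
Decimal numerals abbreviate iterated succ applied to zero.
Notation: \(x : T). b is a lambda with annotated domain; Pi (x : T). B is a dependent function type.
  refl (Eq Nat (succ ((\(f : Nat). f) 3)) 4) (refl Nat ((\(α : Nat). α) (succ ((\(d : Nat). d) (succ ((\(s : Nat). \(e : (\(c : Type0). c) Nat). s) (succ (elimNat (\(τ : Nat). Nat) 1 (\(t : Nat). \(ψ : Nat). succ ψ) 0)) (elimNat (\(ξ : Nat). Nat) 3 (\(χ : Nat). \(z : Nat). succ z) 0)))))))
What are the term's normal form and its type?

normal form:
  refl (Eq Nat 4 4) (refl Nat 4)
inferred type:
  Eq (Eq Nat 4 4) (refl Nat 4) (refl Nat 4)


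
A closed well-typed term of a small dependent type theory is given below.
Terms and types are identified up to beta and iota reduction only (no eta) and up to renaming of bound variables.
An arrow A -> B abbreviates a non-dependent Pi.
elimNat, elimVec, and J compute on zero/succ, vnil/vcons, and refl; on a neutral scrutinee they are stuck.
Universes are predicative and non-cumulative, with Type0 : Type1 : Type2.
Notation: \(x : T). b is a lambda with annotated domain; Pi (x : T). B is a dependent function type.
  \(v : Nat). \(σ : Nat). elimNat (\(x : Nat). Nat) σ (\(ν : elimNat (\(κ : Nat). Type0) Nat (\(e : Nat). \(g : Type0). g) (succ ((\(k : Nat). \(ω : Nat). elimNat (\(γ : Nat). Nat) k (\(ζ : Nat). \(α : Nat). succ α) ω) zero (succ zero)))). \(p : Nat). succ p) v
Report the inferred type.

inferred type:
  Nat -> Nat -> Nat


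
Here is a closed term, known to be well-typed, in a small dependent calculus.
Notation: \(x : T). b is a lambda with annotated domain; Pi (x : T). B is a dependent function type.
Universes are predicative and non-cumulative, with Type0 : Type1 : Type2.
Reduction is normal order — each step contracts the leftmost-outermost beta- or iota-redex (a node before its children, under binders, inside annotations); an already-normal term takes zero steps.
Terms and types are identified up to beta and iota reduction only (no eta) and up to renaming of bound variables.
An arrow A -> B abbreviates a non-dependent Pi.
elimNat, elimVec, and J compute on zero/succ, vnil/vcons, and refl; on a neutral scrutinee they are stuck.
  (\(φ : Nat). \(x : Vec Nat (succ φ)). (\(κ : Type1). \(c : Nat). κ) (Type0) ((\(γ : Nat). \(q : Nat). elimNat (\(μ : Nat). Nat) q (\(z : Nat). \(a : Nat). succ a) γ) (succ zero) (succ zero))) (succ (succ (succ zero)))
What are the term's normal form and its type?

reduced normal form:
  \(φ : Vec Nat (succ (succ (succ (succ zero))))). Type0
inferred type:
  Vec Nat (succ (succ (succ (succ zero)))) -> Type1


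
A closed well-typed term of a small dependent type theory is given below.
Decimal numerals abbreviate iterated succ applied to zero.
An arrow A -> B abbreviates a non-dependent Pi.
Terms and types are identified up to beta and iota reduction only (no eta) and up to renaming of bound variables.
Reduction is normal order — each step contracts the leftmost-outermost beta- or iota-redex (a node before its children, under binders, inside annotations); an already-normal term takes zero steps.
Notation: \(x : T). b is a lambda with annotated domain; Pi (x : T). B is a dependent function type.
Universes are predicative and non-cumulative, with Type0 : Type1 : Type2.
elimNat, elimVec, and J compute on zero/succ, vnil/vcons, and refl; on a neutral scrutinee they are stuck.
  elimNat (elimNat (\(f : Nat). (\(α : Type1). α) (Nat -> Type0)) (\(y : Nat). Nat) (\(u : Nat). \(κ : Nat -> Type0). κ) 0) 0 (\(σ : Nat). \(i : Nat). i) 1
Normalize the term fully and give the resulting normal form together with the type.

normal form:
  0
the term's type:
  Nat
observation: the term reaches its normal form after 4 normal-order steps.
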